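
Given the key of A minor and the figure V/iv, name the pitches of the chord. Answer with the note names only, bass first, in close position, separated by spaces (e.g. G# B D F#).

A C# E

V/iv is a secondary dominant — the dominant triad of iv. iv in A minor is D, so the applied chord's root is A, a perfect fifth above.
Building a major triad on A gives A-C#-E.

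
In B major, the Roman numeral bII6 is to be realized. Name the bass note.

E

bII in B major has root C; the chord is C-E-G.
The figure 6 means first inversion — the third is in the bass.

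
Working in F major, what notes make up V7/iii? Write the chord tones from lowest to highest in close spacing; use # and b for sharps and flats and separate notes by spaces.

V7/iii is a secondary dominant — the dominant seventh of iii. iii in F major is A, so the applied chord's root is E, a perfect fifth above.
Building a dominant seventh chord on E gives E-G#-B-D.

E G# B D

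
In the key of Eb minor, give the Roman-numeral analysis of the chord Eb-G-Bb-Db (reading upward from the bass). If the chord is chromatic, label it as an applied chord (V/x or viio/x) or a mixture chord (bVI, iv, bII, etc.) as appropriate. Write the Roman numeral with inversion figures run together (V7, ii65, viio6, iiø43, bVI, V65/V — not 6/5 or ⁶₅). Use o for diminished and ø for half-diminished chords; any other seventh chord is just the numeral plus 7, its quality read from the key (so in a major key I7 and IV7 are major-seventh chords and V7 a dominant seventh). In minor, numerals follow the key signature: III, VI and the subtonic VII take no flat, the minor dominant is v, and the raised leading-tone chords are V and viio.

Stacked in thirds the chord is Eb-G-Bb-Db: a dominant seventh chord on Eb.
Eb is not a diatonic chord root with this quality in Eb minor, but it lies a perfect fifth above Ab (iv), so the chord functions as an applied dominant of iv.

V7/iv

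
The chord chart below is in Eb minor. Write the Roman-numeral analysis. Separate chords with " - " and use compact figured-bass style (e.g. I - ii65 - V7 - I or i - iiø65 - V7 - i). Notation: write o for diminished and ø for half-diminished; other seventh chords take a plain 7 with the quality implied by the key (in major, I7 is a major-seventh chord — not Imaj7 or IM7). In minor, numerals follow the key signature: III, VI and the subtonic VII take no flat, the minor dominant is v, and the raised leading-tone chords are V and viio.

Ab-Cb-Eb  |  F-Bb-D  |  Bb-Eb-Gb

Ab-Cb-Eb has root Ab, degree 4 in Eb minor, so iv.
F-Bb-D: major triad on Bb = scale degree 5 → V64.
Bb-Eb-Gb: minor triad on Eb = scale degree 1 → i64.

iv - V64 - i64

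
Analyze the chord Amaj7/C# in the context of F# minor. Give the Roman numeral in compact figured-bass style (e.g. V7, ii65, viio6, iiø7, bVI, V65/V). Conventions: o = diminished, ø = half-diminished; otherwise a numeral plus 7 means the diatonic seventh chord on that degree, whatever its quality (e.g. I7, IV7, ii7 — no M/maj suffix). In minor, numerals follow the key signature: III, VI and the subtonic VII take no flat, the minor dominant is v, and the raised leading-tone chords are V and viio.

The pitches A-C#-E-G# form a major seventh chord rooted on A.
In F# minor, A is the mediant; the diatonic major seventh chord there is III7.
With C# in the bass the chord is in first inversion, so the figured bass is 65.

III65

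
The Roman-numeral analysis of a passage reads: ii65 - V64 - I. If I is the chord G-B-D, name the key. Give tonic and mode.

I is given as G-B-D — a major triad with root G.
If G is scale degree 1 and the mode makes that degree carry a major triad, the tonic is G and the mode is major.

G major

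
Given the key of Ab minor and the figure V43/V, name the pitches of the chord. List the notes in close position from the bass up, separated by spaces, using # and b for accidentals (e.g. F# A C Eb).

F Ab Bb D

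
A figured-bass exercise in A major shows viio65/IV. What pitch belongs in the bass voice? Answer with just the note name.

The applied chord viio65/IV is rooted on C#: C#-E-G-Bb.
The figure 65 means first inversion — the third is in the bass.

E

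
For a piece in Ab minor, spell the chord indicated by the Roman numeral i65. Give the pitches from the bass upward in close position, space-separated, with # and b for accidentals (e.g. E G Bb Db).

The numeral's case and figure indicate a minor seventh chord. In Ab minor its root, the tonic, is Ab.
That chord is spelled Ab-Cb-Eb-Gb.
The figured bass 65 indicates first inversion, placing the third (Cb) in the bass: Cb-Eb-Gb-Ab.

Cb Eb Gb Ab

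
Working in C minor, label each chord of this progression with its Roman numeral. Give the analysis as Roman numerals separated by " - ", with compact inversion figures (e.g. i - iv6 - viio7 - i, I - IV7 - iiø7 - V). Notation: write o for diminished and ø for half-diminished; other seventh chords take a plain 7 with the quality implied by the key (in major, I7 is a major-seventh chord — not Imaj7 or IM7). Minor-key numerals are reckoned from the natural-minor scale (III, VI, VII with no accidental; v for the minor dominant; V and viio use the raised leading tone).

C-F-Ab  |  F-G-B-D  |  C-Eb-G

C-F-Ab has root F, degree 4 in C minor, so iv64.
F-G-B-D: root G is the dominant; dominant seventh chord there is V42.
C-Eb-G: minor triad on C = scale degree 1 → i.

iv64 - V42 - i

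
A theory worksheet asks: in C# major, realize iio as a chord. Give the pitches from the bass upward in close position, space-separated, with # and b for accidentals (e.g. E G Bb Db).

D# F# A

iio is the diminished supertonic triad, borrowed from the parallel minor. In C# major that root is D#.
So the chord is D#-F#-A, a diminished triad.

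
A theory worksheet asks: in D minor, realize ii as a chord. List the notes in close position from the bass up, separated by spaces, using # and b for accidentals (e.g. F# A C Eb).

E G B

Scale degree 2 in D minor is E; here the chord built on it is altered to a minor triad. ii is the minor supertonic, borrowed from the parallel major (the Dorian ii).
So the chord is E-G-B, a minor triad.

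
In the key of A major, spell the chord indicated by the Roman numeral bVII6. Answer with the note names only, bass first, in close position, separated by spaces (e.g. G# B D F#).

B D G

Scale degree 7 in A major is G#; lowering it a half step gives G. bVII6 is a major triad on the lowered seventh degree (the subtonic), borrowed from the parallel minor.
So the chord is G-B-D.
With the 6 figure the chord is in first inversion; from the bass B upward in close position it reads B-D-G.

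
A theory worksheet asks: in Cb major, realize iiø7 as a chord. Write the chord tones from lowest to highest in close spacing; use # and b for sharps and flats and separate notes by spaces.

Db Fb Abb Cb

iiø7 is the half-diminished supertonic seventh, borrowed from the parallel minor. In Cb major that root is Db.
So the chord is Db-Fb-Abb-Cb, a half-diminished seventh chord.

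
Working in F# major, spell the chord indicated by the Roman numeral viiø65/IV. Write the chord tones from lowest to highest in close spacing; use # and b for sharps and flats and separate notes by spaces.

viiø65/IV is a secondary leading-tone chord. The target IV is B in F# major; the applied chord is rooted a semitone below, on A#.
Building a half-diminished seventh chord on A# gives A#-C#-E-G#.
With the 65 figure the chord is in first inversion; from the bass C# upward in close position it reads C#-E-G#-A#.

C# E G# A#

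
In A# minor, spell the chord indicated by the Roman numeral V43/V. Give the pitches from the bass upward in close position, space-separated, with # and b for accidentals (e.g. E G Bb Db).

The slash means an applied dominant: we want the dominant of V. In A# minor, V is E# major, and its dominant is built on B#.
Building a dominant seventh chord on B# gives B#-D##-F##-A#.
The figured bass 43 indicates second inversion, placing the fifth (F##) in the bass: F##-A#-B#-D##.

F## A# B# D##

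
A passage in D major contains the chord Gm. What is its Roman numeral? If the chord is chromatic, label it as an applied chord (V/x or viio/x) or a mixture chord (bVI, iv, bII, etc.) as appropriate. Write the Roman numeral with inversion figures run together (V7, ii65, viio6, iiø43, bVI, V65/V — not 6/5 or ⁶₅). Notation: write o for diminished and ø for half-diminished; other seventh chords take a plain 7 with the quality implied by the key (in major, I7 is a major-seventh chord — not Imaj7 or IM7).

iv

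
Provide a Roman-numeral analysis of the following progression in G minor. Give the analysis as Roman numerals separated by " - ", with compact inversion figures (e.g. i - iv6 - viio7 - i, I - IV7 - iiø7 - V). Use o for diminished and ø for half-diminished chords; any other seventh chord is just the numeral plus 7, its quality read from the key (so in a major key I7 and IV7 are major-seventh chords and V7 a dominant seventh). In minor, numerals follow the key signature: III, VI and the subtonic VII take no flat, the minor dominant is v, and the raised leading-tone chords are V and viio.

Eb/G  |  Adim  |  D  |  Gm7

VI6 - iio - V - i7

Eb/G: major triad on Eb = scale degree 6 → VI6.
Adim: diminished triad on A = scale degree 2 → iio.
D has root D, degree 5 in G minor, so V.
Gm7 has root G, degree 1 in G minor, so i7.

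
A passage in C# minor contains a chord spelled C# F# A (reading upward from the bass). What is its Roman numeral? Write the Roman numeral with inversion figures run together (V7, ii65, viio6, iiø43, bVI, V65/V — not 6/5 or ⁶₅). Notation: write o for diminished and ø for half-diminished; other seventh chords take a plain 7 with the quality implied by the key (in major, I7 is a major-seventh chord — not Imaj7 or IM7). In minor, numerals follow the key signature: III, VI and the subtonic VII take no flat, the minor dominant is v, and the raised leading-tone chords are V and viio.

iv64

The pitches F#-A-C# form a minor triad rooted on F#.
F# is scale degree 4 in C# minor, and a minor triad on that degree is written iv.
With C# in the bass the chord is in second inversion, so the figured bass is 64.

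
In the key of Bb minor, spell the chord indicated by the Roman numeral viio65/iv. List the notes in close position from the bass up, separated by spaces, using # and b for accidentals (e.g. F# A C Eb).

F Ab Cb D

The slash marks an applied leading-tone chord: viio of iv. In Bb minor, iv is Eb, so the leading tone to it is D, a half step below.
Building a fully diminished seventh chord on D gives D-F-Ab-Cb.
The figured bass 65 indicates first inversion, placing the third (F) in the bass: F-Ab-Cb-D.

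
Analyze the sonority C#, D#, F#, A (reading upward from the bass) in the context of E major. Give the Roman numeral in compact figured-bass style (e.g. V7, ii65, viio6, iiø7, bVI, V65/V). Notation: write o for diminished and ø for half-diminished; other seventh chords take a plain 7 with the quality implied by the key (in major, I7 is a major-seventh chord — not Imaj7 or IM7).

viiø42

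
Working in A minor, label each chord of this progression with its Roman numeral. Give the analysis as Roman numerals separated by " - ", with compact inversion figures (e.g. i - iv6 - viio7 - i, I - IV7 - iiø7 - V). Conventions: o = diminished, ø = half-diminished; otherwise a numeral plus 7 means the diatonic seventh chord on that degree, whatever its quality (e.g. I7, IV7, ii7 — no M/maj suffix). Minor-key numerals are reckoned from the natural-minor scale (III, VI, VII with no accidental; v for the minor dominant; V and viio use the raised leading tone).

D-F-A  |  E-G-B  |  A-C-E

iv - v - i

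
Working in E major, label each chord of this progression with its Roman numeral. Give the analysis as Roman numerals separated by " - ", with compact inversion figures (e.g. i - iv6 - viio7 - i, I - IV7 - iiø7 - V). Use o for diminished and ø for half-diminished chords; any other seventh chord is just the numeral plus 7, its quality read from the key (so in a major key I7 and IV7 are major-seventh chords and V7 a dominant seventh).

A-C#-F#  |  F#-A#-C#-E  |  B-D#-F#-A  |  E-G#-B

A-C#-F#: root F# is the supertonic; minor triad there is ii6.
F#-A#-C#-E: a dominant seventh chord on F#, the applied dominant of V → V7/V.
B-D#-F#-A: root B is the dominant; dominant seventh chord there is V7.
E-G#-B: major triad on E = scale degree 1 → I.

ii6 - V7/V - V7 - I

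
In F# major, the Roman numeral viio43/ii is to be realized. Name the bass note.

The applied chord viio43/ii is rooted on F##: F##-A#-C#-E.
The figure 43 means second inversion — the fifth is in the bass.

C#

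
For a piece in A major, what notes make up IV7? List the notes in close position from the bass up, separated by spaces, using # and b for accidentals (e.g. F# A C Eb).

The numeral's case and figure indicate a major seventh chord. In A major its root, the fourth degree, is D.
That chord is spelled D-F#-A-C#.

D F# A C#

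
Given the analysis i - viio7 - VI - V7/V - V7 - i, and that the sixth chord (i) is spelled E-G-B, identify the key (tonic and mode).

i is given as E-G-B — a minor triad with root E.
If E is scale degree 1 and the mode makes that degree carry a minor triad, the tonic is E and the mode is minor.

E minor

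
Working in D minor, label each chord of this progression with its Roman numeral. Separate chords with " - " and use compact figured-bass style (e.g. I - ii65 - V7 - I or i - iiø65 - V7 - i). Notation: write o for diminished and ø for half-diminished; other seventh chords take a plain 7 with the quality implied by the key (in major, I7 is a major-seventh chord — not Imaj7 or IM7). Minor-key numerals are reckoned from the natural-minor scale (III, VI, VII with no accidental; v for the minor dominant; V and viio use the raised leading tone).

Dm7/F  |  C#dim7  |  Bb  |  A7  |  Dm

Dm7/F: root D is the tonic; minor seventh chord there is i65.
C#dim7 has root C#, degree 7 in D minor, so viio7.
Bb: root Bb is the submediant; major triad there is VI.
A7: root A is the dominant; dominant seventh chord there is V7.
Dm: root D is the tonic; minor triad there is i.

i65 - viio7 - VI - V7 - i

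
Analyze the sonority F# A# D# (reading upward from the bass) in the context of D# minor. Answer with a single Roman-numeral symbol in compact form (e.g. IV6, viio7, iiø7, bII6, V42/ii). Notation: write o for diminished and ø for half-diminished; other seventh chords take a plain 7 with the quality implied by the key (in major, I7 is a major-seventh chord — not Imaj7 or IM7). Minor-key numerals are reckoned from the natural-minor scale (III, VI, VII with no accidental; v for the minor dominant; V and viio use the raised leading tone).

i6

The pitches D#-F#-A# form a minor triad rooted on D#.
In D# minor, D# is the tonic; the diatonic minor triad there is i.
With F# in the bass the chord is in first inversion, so the figured bass is 6.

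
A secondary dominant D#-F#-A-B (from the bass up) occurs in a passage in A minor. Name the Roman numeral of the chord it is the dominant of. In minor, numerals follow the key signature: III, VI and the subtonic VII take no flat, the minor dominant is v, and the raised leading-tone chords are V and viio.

V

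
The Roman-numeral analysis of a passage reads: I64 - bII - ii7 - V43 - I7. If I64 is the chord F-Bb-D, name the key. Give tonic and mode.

The chord Bb/F is a major triad rooted on Bb; its label is I64.
If Bb is scale degree 1 and the mode makes that degree carry a major triad, the tonic is Bb and the mode is major.

Bb major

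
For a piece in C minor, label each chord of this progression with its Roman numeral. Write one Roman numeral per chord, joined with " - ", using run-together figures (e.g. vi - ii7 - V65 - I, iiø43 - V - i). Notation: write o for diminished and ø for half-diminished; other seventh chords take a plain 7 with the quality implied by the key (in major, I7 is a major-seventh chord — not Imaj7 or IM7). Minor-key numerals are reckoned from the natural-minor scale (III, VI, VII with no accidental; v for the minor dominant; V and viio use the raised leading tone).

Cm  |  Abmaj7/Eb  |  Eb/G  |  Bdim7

i - VI43 - III6 - viio7

Cm has root C, degree 1 in C minor, so i.
Abmaj7/Eb: major seventh chord on Ab = scale degree 6 → VI43.
Eb/G: root Eb is the mediant; major triad there is III6.
Bdim7: root B is the leading tone; fully diminished seventh chord there is viio7.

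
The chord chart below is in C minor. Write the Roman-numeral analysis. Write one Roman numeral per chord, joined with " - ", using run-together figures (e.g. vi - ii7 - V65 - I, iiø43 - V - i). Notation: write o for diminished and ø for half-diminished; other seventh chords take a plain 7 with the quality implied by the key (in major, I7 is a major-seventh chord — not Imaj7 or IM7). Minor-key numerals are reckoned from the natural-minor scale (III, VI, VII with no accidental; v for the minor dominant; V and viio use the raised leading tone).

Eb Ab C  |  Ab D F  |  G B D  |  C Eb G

Eb-Ab-C has root Ab, degree 6 in C minor, so VI64.
Ab-D-F has root D, degree 2 in C minor, so iio64.
G-B-D: major triad on G = scale degree 5 → V.
C-Eb-G has root C, degree 1 in C minor, so i.

VI64 - iio64 - V - i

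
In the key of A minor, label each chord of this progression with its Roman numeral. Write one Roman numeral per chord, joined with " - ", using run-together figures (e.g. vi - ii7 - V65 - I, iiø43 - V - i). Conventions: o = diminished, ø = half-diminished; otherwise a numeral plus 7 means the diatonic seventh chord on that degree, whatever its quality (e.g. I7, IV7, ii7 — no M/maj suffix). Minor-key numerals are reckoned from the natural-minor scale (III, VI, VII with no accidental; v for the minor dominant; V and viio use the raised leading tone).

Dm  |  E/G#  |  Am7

Dm: root D is the subdominant; minor triad there is iv.
E/G#: root E is the dominant; major triad there is V6.
Am7 has root A, degree 1 in A minor, so i7.

iv - V6 - i7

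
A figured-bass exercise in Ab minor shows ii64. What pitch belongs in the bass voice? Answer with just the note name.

ii in Ab minor has root Bb; the chord is Bb-Db-F.
The figure 64 means second inversion — the fifth is in the bass.

F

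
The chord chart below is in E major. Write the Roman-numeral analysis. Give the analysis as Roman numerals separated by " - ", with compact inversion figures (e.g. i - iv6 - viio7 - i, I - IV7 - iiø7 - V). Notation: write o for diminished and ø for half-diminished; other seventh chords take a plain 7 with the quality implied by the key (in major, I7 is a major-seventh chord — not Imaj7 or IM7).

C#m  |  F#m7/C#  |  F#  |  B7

C#m: minor triad on C# = scale degree 6 → vi.
F#m7/C#: minor seventh chord on F# = scale degree 2 → ii43.
F# is the secondary dominant of V (major triad on F#): V/V.
B7: dominant seventh chord on B = scale degree 5 → V7.

vi - ii43 - V/V - V7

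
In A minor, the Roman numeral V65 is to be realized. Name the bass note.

G#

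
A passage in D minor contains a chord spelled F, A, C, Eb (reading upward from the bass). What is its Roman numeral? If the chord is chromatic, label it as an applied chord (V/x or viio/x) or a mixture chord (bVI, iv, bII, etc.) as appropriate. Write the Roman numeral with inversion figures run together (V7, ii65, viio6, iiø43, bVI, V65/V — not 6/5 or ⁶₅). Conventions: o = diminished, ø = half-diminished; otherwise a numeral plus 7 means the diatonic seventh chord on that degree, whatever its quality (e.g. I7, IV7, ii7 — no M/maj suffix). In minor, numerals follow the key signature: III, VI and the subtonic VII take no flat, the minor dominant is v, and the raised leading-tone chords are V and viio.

V7/VI

Stacked in thirds the chord is F-A-C-Eb: a dominant seventh chord on F.
F is not a diatonic chord root with this quality in D minor, but it lies a perfect fifth above Bb (VI), so the chord functions as an applied dominant of VI.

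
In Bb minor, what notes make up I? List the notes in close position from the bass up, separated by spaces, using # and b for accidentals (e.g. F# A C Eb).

Bb D F

I is the major tonic (Picardy third), borrowed from the parallel major. In Bb minor that root is Bb.
So the chord is Bb-D-F, a major triad.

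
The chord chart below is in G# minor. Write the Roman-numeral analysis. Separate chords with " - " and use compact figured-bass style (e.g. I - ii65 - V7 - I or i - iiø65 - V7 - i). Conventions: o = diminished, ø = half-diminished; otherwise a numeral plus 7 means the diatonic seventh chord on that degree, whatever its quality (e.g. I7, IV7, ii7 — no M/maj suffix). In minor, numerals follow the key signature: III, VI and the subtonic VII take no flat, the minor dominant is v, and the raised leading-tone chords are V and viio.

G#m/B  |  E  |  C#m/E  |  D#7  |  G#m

G#m/B: minor triad on G# = scale degree 1 → i6.
E has root E, degree 6 in G# minor, so VI.
C#m/E: root C# is the subdominant; minor triad there is iv6.
D#7: root D# is the dominant; dominant seventh chord there is V7.
G#m: root G# is the tonic; minor triad there is i.

i6 - VI - iv6 - V7 - i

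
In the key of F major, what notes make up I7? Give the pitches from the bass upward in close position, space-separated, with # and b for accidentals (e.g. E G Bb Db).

F A C E

The numeral's case and figure indicate a major seventh chord. In F major its root, scale degree 1, is F.
That chord is spelled F-A-C-E.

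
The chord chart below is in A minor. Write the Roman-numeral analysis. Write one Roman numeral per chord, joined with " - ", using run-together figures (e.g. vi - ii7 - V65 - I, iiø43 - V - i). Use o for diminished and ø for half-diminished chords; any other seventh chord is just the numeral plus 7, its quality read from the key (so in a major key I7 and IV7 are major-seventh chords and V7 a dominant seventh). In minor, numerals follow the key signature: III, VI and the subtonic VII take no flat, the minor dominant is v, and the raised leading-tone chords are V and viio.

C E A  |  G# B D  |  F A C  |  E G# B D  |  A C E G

C-E-A has root A, degree 1 in A minor, so i6.
G#-B-D has root G#, degree 7 in A minor, so viio.
F-A-C: major triad on F = scale degree 6 → VI.
E-G#-B-D: dominant seventh chord on E = scale degree 5 → V7.
A-C-E-G: minor seventh chord on A = scale degree 1 → i7.

i6 - viio - VI - V7 - i7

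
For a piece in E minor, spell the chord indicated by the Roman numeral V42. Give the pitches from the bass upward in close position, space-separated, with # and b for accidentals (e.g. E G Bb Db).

A B D# F#

In E minor, the fifth degree is B. The dominant is major (leading tone raised), so V is a dominant seventh chord.
That chord is spelled B-D#-F#-A.
The figured bass 42 indicates third inversion, placing the seventh (A) in the bass: A-B-D#-F#.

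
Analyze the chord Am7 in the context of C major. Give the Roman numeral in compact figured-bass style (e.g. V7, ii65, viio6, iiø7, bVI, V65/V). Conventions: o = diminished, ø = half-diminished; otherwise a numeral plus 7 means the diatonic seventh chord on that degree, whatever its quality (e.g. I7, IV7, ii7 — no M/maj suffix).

The pitches A-C-E-G form a minor seventh chord rooted on A.
In C major, A is the submediant; the diatonic minor seventh chord there is vi7.

vi7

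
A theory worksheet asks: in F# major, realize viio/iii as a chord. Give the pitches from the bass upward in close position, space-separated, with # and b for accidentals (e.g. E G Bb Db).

The slash marks an applied leading-tone chord: viio of iii. In F# major, iii is A#, so the leading tone to it is G##, a half step below.
Building a diminished triad on G## gives G##-B#-D#.

G## B# D#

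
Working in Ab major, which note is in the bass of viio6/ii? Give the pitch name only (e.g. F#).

The applied chord viio6/ii is rooted on A: A-C-Eb.
The figure 6 means first inversion — the third is in the bass.

C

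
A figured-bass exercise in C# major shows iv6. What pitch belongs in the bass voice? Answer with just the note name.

iv in C# major has root F#; the chord is F#-A-C#.
The figure 6 means first inversion — the third is in the bass.

A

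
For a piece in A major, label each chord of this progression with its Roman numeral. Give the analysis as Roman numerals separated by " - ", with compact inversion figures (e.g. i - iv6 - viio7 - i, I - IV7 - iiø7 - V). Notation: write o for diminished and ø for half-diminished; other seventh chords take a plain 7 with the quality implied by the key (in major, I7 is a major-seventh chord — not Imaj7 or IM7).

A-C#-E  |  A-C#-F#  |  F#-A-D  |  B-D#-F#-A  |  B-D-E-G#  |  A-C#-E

I - vi6 - IV6 - V7/V - V43 - I

A-C#-E: root A is the tonic; major triad there is I.
A-C#-F#: root F# is the submediant; minor triad there is vi6.
F#-A-D: root D is the subdominant; major triad there is IV6.
B-D#-F#-A is the secondary dominant of V (dominant seventh chord on B): V7/V.
B-D-E-G#: dominant seventh chord on E = scale degree 5 → V43.
A-C#-E has root A, degree 1 in A major, so I.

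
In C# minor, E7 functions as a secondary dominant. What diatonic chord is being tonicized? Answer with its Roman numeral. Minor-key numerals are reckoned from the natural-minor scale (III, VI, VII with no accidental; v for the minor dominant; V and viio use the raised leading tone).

The chord is a dominant seventh chord on E.
A dominant resolves down a perfect fifth: E → A. In C# minor, A is scale degree 6, i.e. VI.

VI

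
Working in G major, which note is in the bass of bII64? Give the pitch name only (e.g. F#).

bII in G major has root Ab; the chord is Ab-C-Eb.
The figure 64 means second inversion — the fifth is in the bass.

Eb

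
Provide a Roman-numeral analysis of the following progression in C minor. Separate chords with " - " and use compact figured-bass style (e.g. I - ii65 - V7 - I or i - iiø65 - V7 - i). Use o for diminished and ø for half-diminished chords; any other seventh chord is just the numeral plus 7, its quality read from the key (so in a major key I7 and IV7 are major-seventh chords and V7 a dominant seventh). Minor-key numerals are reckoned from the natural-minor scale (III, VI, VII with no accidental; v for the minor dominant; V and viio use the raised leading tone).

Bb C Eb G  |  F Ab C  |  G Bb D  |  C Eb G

Bb-C-Eb-G: root C is the tonic; minor seventh chord there is i42.
F-Ab-C: minor triad on F = scale degree 4 → iv.
G-Bb-D: root G is the dominant; minor triad there is v.
C-Eb-G: root C is the tonic; minor triad there is i.

i42 - iv - v - i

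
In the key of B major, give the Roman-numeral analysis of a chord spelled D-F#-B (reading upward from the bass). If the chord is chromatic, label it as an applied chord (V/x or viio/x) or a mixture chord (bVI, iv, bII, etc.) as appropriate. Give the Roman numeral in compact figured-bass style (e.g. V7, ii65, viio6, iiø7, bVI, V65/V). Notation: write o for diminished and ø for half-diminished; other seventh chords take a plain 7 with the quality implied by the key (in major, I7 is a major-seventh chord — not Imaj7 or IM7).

i6

The pitches B-D-F# form a minor triad rooted on B.
B is the first degree of B major. This is the minor tonic, borrowed from the parallel minor.
With D in the bass the chord is in first inversion, so the figured bass is 6.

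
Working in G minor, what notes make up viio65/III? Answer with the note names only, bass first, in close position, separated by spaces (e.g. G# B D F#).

The slash marks an applied leading-tone chord: viio of III. In G minor, III is Bb, so the leading tone to it is A, a half step below.
Building a fully diminished seventh chord on A gives A-C-Eb-Gb.
The figured bass 65 indicates first inversion, placing the third (C) in the bass: C-Eb-Gb-A.

C Eb Gb A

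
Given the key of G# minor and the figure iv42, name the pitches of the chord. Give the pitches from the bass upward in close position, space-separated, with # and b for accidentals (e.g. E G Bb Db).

B C# E G#

The numeral's case and figure indicate a minor seventh chord. In G# minor its root, the subdominant, is C#.
Stacking thirds from C# gives C#-E-G#-B.
With the 42 figure the chord is in third inversion; from the bass B upward in close position it reads B-C#-E-G#.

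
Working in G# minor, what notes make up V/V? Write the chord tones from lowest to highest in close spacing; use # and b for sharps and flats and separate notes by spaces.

A# C## E#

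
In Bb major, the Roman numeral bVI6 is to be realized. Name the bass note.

Bb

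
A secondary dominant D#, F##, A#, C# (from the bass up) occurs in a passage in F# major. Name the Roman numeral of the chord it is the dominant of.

The chord is a dominant seventh chord on D#.
A dominant resolves down a perfect fifth: D# → G#. In F# major, G# is scale degree 2, i.e. ii.

ii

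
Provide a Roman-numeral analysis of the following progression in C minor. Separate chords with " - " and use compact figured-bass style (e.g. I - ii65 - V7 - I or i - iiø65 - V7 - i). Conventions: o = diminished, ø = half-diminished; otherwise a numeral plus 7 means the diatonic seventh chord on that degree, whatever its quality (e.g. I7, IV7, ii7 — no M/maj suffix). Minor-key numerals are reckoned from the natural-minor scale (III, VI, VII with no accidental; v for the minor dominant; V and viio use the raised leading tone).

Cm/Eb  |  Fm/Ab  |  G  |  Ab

i6 - iv6 - V - VI

Cm/Eb has root C, degree 1 in C minor, so i6.
Fm/Ab: minor triad on F = scale degree 4 → iv6.
G: root G is the dominant; major triad there is V.
Ab has root Ab, degree 6 in C minor, so VI.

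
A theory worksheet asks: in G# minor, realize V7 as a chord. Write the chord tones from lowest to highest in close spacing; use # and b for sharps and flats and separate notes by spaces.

D# F## A# C#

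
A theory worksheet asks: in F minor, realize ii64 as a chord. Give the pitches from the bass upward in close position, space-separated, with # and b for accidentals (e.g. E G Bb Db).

D G Bb

ii64 is the minor supertonic, borrowed from the parallel major (the Dorian ii). In F minor that root is G.
So the chord is G-Bb-D, a minor triad.
With the 64 figure the chord is in second inversion; from the bass D upward in close position it reads D-G-Bb.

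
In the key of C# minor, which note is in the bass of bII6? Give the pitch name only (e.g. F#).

F#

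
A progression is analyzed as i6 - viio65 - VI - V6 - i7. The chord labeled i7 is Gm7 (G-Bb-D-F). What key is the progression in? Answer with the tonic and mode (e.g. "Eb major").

G minor

i7 is given as G-Bb-D-F — a minor seventh chord with root G.
If G is scale degree 1 and the mode makes that degree carry a minor seventh chord, the tonic is G and the mode is minor.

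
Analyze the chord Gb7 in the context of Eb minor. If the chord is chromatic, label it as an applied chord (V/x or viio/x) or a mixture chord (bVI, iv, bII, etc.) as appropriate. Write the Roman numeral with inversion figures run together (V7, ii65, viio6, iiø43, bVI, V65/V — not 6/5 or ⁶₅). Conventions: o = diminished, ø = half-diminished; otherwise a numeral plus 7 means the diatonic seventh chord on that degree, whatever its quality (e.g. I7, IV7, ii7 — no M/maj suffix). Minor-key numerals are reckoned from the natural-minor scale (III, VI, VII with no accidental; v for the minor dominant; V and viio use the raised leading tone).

V7/VI

The pitches Gb-Bb-Db-Fb form a dominant seventh chord rooted on Gb.
Gb is not a diatonic chord root with this quality in Eb minor, but it lies a perfect fifth above Cb (VI), so the chord functions as an applied dominant of VI.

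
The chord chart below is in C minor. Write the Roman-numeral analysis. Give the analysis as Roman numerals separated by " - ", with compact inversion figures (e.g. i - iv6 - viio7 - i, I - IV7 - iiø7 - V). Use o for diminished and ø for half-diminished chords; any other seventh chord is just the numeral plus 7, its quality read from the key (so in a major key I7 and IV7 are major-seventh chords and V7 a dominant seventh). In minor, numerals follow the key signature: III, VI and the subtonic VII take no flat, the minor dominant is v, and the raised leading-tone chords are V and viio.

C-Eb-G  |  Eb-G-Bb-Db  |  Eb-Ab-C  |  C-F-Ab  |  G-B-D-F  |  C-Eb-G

i - V7/VI - VI64 - iv64 - V7 - i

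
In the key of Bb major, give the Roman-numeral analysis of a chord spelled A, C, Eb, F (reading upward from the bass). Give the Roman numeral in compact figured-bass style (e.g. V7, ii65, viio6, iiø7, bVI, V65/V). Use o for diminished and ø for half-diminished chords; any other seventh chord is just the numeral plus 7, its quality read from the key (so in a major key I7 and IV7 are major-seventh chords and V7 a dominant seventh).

Stacked in thirds the chord is F-A-C-Eb: a dominant seventh chord on F.
F is scale degree 5 in Bb major, and a dominant seventh chord on that degree is written V7.
With A in the bass the chord is in first inversion, so the figured bass is 65.

V65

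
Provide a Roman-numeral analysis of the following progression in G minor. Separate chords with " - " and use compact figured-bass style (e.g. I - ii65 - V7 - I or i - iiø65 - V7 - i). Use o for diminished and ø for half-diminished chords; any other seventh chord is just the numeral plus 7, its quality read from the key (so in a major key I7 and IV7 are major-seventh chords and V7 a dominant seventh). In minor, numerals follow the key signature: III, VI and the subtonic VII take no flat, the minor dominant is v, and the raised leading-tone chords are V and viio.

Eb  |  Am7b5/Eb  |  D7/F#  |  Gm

VI - iiø43 - V65 - i

Eb has root Eb, degree 6 in G minor, so VI.
Am7b5/Eb: half-diminished seventh chord on A = scale degree 2 → iiø43.
D7/F# has root D, degree 5 in G minor, so V65.
Gm has root G, degree 1 in G minor, so i.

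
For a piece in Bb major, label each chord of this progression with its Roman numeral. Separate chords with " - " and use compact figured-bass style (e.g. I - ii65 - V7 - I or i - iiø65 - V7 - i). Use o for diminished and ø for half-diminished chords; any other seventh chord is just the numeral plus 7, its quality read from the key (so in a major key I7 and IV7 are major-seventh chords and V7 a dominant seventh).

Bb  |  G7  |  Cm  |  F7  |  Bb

Bb: major triad on Bb = scale degree 1 → I.
G7: a dominant seventh chord on G, the applied dominant of ii → V7/ii.
Cm: minor triad on C = scale degree 2 → ii.
F7 has root F, degree 5 in Bb major, so V7.
Bb: root Bb is the tonic; major triad there is I.

I - V7/ii - ii - V7 - I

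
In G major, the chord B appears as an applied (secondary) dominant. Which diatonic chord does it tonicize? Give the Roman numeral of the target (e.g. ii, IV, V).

vi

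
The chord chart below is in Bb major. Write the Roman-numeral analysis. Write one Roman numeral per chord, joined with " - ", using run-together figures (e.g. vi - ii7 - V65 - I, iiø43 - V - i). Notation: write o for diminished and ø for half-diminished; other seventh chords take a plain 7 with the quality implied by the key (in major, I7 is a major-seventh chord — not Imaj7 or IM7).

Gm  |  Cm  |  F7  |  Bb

Gm has root G, degree 6 in Bb major, so vi.
Cm has root C, degree 2 in Bb major, so ii.
F7: root F is the dominant; dominant seventh chord there is V7.
Bb has root Bb, degree 1 in Bb major, so I.

vi - ii - V7 - I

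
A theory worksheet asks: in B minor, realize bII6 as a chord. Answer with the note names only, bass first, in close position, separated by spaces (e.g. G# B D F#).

E G C

Scale degree 2 in B minor is C#; lowering it a half step gives C. bII6 is the Neapolitan sixth — a major triad on the lowered second degree, here in its customary first inversion.
So the chord is C-E-G, a major triad.
The figured bass 6 indicates first inversion, placing the third (E) in the bass: E-G-C.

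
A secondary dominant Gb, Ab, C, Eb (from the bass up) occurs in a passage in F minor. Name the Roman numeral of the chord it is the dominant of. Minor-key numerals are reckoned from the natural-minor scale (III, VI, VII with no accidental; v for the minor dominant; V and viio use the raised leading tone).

VI

The chord is a dominant seventh chord on Ab.
A dominant resolves down a perfect fifth: Ab → Db. In F minor, Db is scale degree 6, i.e. VI.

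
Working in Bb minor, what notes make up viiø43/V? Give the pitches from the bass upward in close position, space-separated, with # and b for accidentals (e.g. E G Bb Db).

The slash marks an applied leading-tone chord: viio of V. In Bb minor, V is F, so the leading tone to it is E, a half step below.
Building a half-diminished seventh chord on E gives E-G-Bb-D.
The figured bass 43 indicates second inversion, placing the fifth (Bb) in the bass: Bb-D-E-G.

Bb D E G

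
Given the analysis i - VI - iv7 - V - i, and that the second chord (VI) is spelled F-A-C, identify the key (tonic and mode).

A minor

VI is given as F-A-C — a major triad with root F.
VI on F implies F is the submediant; that puts the tonic at A, and the uppercase numeral fits minor mode.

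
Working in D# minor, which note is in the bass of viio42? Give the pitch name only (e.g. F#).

viio in D# minor has root C##; the chord is C##-E#-G#-B.
The figure 42 means third inversion — the seventh is in the bass.

B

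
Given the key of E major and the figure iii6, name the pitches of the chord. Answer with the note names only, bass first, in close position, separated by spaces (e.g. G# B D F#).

In E major, the mediant is G#, and the diatonic chord built there is a minor triad.
Stacking thirds from G# gives G#-B-D#.
With the 6 figure the chord is in first inversion; from the bass B upward in close position it reads B-D#-G#.

B D# G#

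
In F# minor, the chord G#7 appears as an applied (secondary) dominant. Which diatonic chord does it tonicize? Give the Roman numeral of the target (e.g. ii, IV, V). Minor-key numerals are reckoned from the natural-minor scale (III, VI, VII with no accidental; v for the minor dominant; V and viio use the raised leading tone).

The chord is a dominant seventh chord on G#.
A dominant resolves down a perfect fifth: G# → C#. In F# minor, C# is scale degree 5, i.e. V.

V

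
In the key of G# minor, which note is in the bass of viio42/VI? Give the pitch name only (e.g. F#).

The applied chord viio42/VI is rooted on D#: D#-F#-A-C.
The figure 42 means third inversion — the seventh is in the bass.

C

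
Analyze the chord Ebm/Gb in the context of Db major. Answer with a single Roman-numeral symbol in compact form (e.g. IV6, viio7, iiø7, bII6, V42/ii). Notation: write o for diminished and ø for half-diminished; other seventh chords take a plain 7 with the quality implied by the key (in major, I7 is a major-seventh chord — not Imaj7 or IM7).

ii6

The pitches Eb-Gb-Bb form a minor triad rooted on Eb.
Eb is scale degree 2 in Db major, and a minor triad on that degree is written ii.
With Gb in the bass the chord is in first inversion, so the figured bass is 6.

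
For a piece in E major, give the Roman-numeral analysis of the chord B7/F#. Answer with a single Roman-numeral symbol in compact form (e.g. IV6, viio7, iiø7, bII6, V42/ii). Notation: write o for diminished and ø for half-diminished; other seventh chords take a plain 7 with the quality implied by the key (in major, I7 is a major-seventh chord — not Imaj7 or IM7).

Stacked in thirds the chord is B-D#-F#-A: a dominant seventh chord on B.
B is scale degree 5 in E major, and a dominant seventh chord on that degree is written V7.
With F# in the bass the chord is in second inversion, so the figured bass is 43.

V43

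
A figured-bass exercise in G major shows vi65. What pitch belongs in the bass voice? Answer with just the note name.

vi in G major has root E; the chord is E-G-B-D.
The figure 65 means first inversion — the third is in the bass.

G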